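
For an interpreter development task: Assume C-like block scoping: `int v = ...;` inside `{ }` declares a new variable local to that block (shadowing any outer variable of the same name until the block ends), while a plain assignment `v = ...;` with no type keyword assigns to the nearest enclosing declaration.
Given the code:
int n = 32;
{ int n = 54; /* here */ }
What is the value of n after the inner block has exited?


Analyzing scoping rules:
Outer scope: declares n = 32
Inner block: 'int n = 54;' declares a NEW n that shadows the outer one
When the block exits the inner n goes out of scope; the outer n was never modified -> 32
Result: 32

32


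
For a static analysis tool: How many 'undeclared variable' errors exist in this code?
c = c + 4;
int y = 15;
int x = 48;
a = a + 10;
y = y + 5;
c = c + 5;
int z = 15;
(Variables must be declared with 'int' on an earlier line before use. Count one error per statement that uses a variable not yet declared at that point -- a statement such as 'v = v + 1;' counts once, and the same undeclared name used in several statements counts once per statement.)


Scanning code line by line:
  Line 1: use 'c' -> ERROR (undeclared)
  Line 2: declare 'y' -> declared = ['y']
  Line 3: declare 'x' -> declared = ['x', 'y']
  Line 4: use 'a' -> ERROR (undeclared)
  Line 5: use 'y' -> OK (declared)
  Line 6: use 'c' -> ERROR (undeclared)
  Line 7: declare 'z' -> declared = ['x', 'y', 'z']
Total undeclared variable errors: 3

3


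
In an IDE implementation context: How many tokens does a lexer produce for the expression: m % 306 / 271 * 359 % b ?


Scanning 'm % 306 / 271 * 359 % b'
Token 1: 'm' -> identifier
Token 2: '%' -> operator
Token 3: '306' -> integer_literal
Token 4: '/' -> operator
Token 5: '271' -> integer_literal
Token 6: '*' -> operator
Token 7: '359' -> integer_literal
Token 8: '%' -> operator
Token 9: 'b' -> identifier
Total tokens: 9

9


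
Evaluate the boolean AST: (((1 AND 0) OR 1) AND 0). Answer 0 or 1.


Step 1: Evaluate inner node
  1 AND 0 = 0
Step 2: Evaluate next node
  0 OR 1 = 1
Step 3: Evaluate root node
  1 AND 0 = 0

0


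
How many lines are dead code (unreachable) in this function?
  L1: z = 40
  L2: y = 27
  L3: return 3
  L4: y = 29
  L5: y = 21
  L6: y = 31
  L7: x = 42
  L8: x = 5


Analyzing control flow:
  L1: reachable (before return)
  L2: reachable (before return)
  L3: reachable (return statement)
  L4: DEAD (after return at L3)
  L5: DEAD (after return at L3)
  L6: DEAD (after return at L3)
  L7: DEAD (after return at L3)
  L8: DEAD (after return at L3)
Return at L3, total lines = 8
Dead lines: L4 through L8
Count: 5

5


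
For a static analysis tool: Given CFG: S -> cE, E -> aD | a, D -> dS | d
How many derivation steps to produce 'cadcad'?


Grammar: S -> cE, E -> aD | a, D -> dS | d
Deriving 'cadcad':
Step 1: S -> cE => cE
Step 2: E -> aD => caD
Step 3: D -> dS => cadS
Step 4: S -> cE => cadcE
Step 5: E -> aD => cadcaD
Step 6: D -> d => cadcad
Total derivation steps: 6

6


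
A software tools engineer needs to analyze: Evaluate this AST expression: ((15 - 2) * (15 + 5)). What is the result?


Expression: ((15 - 2) * (15 + 5))
Evaluating step by step:
  15 - 2 = 13
  15 + 5 = 20
  13 * 20 = 260
Result: 260

260


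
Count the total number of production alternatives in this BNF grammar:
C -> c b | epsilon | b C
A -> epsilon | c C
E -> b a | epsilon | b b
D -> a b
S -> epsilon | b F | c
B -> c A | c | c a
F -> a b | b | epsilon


Counting alternatives per rule:
  C: 3 alternative(s)
  A: 2 alternative(s)
  E: 3 alternative(s)
  D: 1 alternative(s)
  S: 3 alternative(s)
  B: 3 alternative(s)
  F: 3 alternative(s)
Sum: 3 + 2 + 3 + 1 + 3 + 3 + 3 = 18

18


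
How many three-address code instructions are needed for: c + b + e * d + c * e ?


Expression: c + b + e * d + c * e
Generating three-address code (respecting * over +/- precedence):
  Instruction 1: t1 = e * d
  Instruction 2: t2 = c * e
  Instruction 3: t3 = c + b
  Instruction 4: t4 = t3 + t1
  Instruction 5: t5 = t4 + t2
Total instructions: 5

5


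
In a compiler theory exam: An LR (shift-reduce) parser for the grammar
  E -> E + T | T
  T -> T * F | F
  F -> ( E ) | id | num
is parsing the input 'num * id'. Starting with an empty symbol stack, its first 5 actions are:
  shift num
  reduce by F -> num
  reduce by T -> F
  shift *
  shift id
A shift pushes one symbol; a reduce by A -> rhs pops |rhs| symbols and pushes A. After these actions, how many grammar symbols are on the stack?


Tracking the symbol stack through each action:
  Action 1: shift 'num' : push -> stack = [num] (size 1)
  Action 2: reduce by F -> num : pop 1, push F -> stack = [F] (size 1)
  Action 3: reduce by T -> F : pop 1, push T -> stack = [T] (size 1)
  Action 4: shift '*' : push -> stack = [T, *] (size 2)
  Action 5: shift 'id' : push -> stack = [T, *, id] (size 3)
Final stack size: 3

3


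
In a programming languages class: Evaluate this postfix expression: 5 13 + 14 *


Processing tokens left to right:
Push 5, Push 13
Pop 5 and 13, compute 5 + 13 = 18, push 18
Push 14
Pop 18 and 14, compute 18 * 14 = 252, push 252
Stack result: 252

252


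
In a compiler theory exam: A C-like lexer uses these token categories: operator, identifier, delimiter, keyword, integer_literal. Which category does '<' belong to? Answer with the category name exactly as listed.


Token: '<'
Checking categories:
  identifier: no
  integer_literal: no
  operator: YES
  keyword: no
  delimiter: no
Category: operator

operator


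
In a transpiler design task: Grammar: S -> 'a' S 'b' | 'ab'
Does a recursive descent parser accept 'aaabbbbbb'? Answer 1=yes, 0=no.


Grammar accepts strings of the form a^n b^n (n >= 1)
Word: 'aaabbbbbb'
Counting: 3 a's and 6 b's
Check: 3 == 6? No
Mismatch: a-count != b-count
Rejected

0


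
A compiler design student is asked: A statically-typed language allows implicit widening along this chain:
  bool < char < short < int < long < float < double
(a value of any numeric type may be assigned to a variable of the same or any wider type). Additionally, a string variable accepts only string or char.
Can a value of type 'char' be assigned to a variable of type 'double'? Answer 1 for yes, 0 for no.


Target variable type: double
Source value type: char
Numeric ranks: char=1, double=6
Widening allowed iff rank(source) <= rank(target): 1 <= 6? Yes
Result: 1

1


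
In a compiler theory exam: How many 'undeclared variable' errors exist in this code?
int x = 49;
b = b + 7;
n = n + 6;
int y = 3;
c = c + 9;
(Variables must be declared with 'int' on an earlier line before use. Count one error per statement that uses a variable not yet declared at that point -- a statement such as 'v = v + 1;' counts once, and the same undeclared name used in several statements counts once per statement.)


Scanning code line by line:
  Line 1: declare 'x' -> declared = ['x']
  Line 2: use 'b' -> ERROR (undeclared)
  Line 3: use 'n' -> ERROR (undeclared)
  Line 4: declare 'y' -> declared = ['x', 'y']
  Line 5: use 'c' -> ERROR (undeclared)
Total undeclared variable errors: 3

3


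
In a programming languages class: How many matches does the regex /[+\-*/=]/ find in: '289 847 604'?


Pattern: /[+\-*/=]/ (operators)
Input: '289 847 604'
Scanning for matches:
Total matches: 0

0


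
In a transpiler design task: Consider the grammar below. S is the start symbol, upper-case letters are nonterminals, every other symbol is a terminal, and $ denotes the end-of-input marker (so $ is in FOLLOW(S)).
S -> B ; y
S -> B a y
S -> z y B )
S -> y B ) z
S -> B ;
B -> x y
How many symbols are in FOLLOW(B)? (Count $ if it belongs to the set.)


S is the start symbol and does not occur in any rule body, so FOLLOW(S) = {$}.
Examining every occurrence of B in a rule body:
  S -> B ; y : B is followed by terminal ';' -> add ';'
  S -> B a y : B is followed by terminal 'a' -> add 'a'
  S -> z y B ) : B is followed by terminal ')' -> add ')'
  S -> y B ) z : B is followed by terminal ')' -> add ')' (already in the set)
  S -> B ; : B is followed by terminal ';' -> add ';' (already in the set)
  B -> x y : B does not occur in the body -> contributes nothing
FOLLOW(B) = {), ;, a}
Count: 3

3


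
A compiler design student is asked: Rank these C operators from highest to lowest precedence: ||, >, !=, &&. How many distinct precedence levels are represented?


Looking up precedence for each operator:
  || -> precedence 1
  > -> precedence 4
  != -> precedence 3
  && -> precedence 2
Sorted highest to lowest: >, !=, &&, ||
Distinct precedence values: [4, 3, 2, 1]
Number of distinct levels: 4

4


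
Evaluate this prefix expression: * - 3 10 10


Parsing prefix expression: * - 3 10 10
Step 1: Innermost operation '- 3 10'
  3 - 10 = -7
Step 2: Outer operation '* [-7] 10'
  -7 * 10 = -70

-70


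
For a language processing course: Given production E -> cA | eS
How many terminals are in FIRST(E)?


Production: E -> cA | eS
Examining each alternative for leading terminals:
  E -> cA : first terminal = 'c'
  E -> eS : first terminal = 'e'
FIRST(E) = {c, e}
Count: 2

2


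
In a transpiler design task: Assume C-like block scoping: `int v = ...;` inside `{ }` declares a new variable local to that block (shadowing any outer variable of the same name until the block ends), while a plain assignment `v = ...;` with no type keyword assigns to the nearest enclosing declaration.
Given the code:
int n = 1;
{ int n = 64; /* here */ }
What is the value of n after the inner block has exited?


Analyzing scoping rules:
Outer scope: declares n = 1
Inner block: 'int n = 64;' declares a NEW n that shadows the outer one
When the block exits the inner n goes out of scope; the outer n was never modified -> 1
Result: 1

1


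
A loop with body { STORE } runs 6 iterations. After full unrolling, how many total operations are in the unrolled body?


Loop body operations: STORE (1 op per iteration)
Unrolling 6 iterations:
  Iteration 1: STORE (1 ops)
  Iteration 2: STORE (1 ops)
  Iteration 3: STORE (1 ops)
  Iteration 4: STORE (1 ops)
  Iteration 5: STORE (1 ops)
  Iteration 6: STORE (1 ops)
Total: 6 iterations * 1 ops/iter = 6 operations

6


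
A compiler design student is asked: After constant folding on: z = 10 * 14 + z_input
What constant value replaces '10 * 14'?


Identifying constant sub-expression:
  Original: z = 10 * 14 + z_input
  10 and 14 are both compile-time constants
  Evaluating: 10 * 14 = 140
  After folding: z = 140 + z_input

140


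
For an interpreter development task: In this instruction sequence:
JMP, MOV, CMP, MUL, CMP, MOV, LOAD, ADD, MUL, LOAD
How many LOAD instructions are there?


Scanning instruction sequence for LOAD:
  Position 1: JMP
  Position 2: MOV
  Position 3: CMP
  Position 4: MUL
  Position 5: CMP
  Position 6: MOV
  Position 7: LOAD <- MATCH
  Position 8: ADD
  Position 9: MUL
  Position 10: LOAD <- MATCH
Matches at positions: [7, 10]
Total LOAD count: 2

2


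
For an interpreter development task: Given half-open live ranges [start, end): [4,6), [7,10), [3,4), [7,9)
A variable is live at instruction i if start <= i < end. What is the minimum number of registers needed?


Live ranges:
  Var0: [4, 6)
  Var1: [7, 10)
  Var2: [3, 4)
  Var3: [7, 9)
Sweep-line events (position, delta, active):
  pos=3 start -> active=1
  pos=4 end -> active=0
  pos=4 start -> active=1
  pos=6 end -> active=0
  pos=7 start -> active=1
  pos=7 start -> active=2
  pos=9 end -> active=1
  pos=10 end -> active=0
Maximum simultaneous active: 2
Minimum registers needed: 2

2


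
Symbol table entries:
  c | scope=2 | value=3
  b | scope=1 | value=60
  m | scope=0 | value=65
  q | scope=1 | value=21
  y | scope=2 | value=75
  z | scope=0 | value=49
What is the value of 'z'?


Searching symbol table for 'z':
  c | scope=2 | value=3
  b | scope=1 | value=60
  m | scope=0 | value=65
  q | scope=1 | value=21
  y | scope=2 | value=75
  z | scope=0 | value=49 <- MATCH
Found 'z' at scope 0 with value 49

49


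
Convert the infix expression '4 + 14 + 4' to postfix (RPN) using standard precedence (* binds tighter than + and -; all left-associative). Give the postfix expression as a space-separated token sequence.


Applying the shunting-yard algorithm:
  Operand 4 -> output
  Push '+' onto operator stack -> op-stack: [+]
  Operand 14 -> output
  See '+' (prec 1); top '+' (prec 1) >= it -> pop '+' to output
  Push '+' onto operator stack -> op-stack: [+]
  Operand 4 -> output
  End of input: pop '+' to output
Postfix result: 4 14 + 4 +

4 14 + 4 +


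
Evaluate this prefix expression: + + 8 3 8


Parsing prefix expression: + + 8 3 8
Step 1: Innermost operation '+ 8 3'
  8 + 3 = 11
Step 2: Outer operation '+ [11] 8'
  11 + 8 = 19

19


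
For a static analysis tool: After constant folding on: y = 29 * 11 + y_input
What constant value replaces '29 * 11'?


Identifying constant sub-expression:
  Original: y = 29 * 11 + y_input
  29 and 11 are both compile-time constants
  Evaluating: 29 * 11 = 319
  After folding: y = 319 + y_input

319


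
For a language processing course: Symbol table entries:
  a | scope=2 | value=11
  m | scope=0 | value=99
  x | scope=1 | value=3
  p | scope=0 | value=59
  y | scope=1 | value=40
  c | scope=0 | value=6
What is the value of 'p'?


Searching symbol table for 'p':
  a | scope=2 | value=11
  m | scope=0 | value=99
  x | scope=1 | value=3
  p | scope=0 | value=59 <- MATCH
  y | scope=1 | value=40
  c | scope=0 | value=6
Found 'p' at scope 0 with value 59

59


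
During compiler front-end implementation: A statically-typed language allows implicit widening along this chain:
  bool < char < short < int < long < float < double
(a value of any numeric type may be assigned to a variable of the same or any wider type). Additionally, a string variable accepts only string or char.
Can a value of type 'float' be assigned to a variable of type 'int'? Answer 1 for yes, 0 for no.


Target variable type: int
Source value type: float
Numeric ranks: float=5, int=3
Widening allowed iff rank(source) <= rank(target): 5 <= 3? No
Result: 0

0


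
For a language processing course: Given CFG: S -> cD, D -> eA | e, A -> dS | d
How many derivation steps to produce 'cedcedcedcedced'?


Grammar: S -> cD, D -> eA | e, A -> dS | d
Deriving 'cedcedcedcedced':
Step 1: S -> cD => cD
Step 2: D -> eA => ceA
Step 3: A -> dS => cedS
Step 4: S -> cD => cedcD
Step 5: D -> eA => cedceA
Step 6: A -> dS => cedcedS
Step 7: S -> cD => cedcedcD
Step 8: D -> eA => cedcedceA
Step 9: A -> dS => cedcedcedS
Step 10: S -> cD => cedcedcedcD
Step 11: D -> eA => cedcedcedceA
Step 12: A -> dS => cedcedcedcedS
Step 13: S -> cD => cedcedcedcedcD
Step 14: D -> eA => cedcedcedcedceA
Step 15: A -> d => cedcedcedcedced
Total derivation steps: 15

15


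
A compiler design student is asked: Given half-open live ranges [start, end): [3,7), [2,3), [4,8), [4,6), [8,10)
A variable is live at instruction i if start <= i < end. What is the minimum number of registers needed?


Live ranges:
  Var0: [3, 7)
  Var1: [2, 3)
  Var2: [4, 8)
  Var3: [4, 6)
  Var4: [8, 10)
Sweep-line events (position, delta, active):
  pos=2 start -> active=1
  pos=3 end -> active=0
  pos=3 start -> active=1
  pos=4 start -> active=2
  pos=4 start -> active=3
  pos=6 end -> active=2
  pos=7 end -> active=1
  pos=8 end -> active=0
  pos=8 start -> active=1
  pos=10 end -> active=0
Maximum simultaneous active: 3
Minimum registers needed: 3

3


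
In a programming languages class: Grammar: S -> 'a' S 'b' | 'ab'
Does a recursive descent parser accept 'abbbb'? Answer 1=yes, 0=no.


Grammar accepts strings of the form a^n b^n (n >= 1)
Word: 'abbbb'
Counting: 1 a's and 4 b's
Check: 1 == 4? No
Mismatch: a-count != b-count
Rejected

0


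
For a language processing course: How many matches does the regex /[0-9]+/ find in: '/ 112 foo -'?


Pattern: /[0-9]+/ (int literals)
Input: '/ 112 foo -'
Scanning for matches:
  Match 1: '112'
Total matches: 1

1


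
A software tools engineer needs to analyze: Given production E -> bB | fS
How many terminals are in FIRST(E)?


Production: E -> bB | fS
Examining each alternative for leading terminals:
  E -> bB : first terminal = 'b'
  E -> fS : first terminal = 'f'
FIRST(E) = {b, f}
Count: 2

2


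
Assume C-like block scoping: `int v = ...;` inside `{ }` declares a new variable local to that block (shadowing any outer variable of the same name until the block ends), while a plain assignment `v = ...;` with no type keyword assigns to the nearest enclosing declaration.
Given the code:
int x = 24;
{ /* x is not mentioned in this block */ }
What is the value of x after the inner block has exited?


Analyzing scoping rules:
Outer scope: declares x = 24
Inner block: x is neither redeclared nor assigned -> unchanged
After the block -> 24
Result: 24

24


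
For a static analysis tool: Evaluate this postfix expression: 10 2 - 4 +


Processing tokens left to right:
Push 10, Push 2
Pop 10 and 2, compute 10 - 2 = 8, push 8
Push 4
Pop 8 and 4, compute 8 + 4 = 12, push 12
Stack result: 12

12


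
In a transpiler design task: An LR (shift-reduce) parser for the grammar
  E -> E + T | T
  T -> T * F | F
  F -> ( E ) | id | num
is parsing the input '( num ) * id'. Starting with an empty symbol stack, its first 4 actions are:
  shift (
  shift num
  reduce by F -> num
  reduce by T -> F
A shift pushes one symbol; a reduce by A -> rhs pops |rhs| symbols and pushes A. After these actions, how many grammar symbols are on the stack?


Tracking the symbol stack through each action:
  Action 1: shift '(' : push -> stack = [(] (size 1)
  Action 2: shift 'num' : push -> stack = [(, num] (size 2)
  Action 3: reduce by F -> num : pop 1, push F -> stack = [(, F] (size 2)
  Action 4: reduce by T -> F : pop 1, push T -> stack = [(, T] (size 2)
Final stack size: 2

2


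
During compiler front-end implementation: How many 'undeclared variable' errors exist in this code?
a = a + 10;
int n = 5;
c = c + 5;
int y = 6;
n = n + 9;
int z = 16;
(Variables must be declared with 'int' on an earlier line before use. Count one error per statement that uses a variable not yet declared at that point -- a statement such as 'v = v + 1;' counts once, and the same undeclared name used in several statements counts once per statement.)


Scanning code line by line:
  Line 1: use 'a' -> ERROR (undeclared)
  Line 2: declare 'n' -> declared = ['n']
  Line 3: use 'c' -> ERROR (undeclared)
  Line 4: declare 'y' -> declared = ['n', 'y']
  Line 5: use 'n' -> OK (declared)
  Line 6: declare 'z' -> declared = ['n', 'y', 'z']
Total undeclared variable errors: 2

2


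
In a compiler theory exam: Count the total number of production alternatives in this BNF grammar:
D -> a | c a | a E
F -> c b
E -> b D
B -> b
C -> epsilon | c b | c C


Counting alternatives per rule:
  D: 3 alternative(s)
  F: 1 alternative(s)
  E: 1 alternative(s)
  B: 1 alternative(s)
  C: 3 alternative(s)
Sum: 3 + 1 + 1 + 1 + 3 = 9

9


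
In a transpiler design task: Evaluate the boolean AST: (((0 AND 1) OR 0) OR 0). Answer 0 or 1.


Step 1: Evaluate inner node
  0 AND 1 = 0
Step 2: Evaluate next node
  0 OR 0 = 0
Step 3: Evaluate root node
  0 OR 0 = 0

0


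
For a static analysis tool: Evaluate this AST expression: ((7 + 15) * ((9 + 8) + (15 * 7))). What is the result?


Expression: ((7 + 15) * ((9 + 8) + (15 * 7)))
Evaluating step by step:
  7 + 15 = 22
  9 + 8 = 17
  15 * 7 = 105
  17 + 105 = 122
  22 * 122 = 2684
Result: 2684

2684


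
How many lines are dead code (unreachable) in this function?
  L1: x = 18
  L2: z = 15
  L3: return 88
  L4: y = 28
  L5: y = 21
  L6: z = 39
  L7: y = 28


Analyzing control flow:
  L1: reachable (before return)
  L2: reachable (before return)
  L3: reachable (return statement)
  L4: DEAD (after return at L3)
  L5: DEAD (after return at L3)
  L6: DEAD (after return at L3)
  L7: DEAD (after return at L3)
Return at L3, total lines = 7
Dead lines: L4 through L7
Count: 4

4


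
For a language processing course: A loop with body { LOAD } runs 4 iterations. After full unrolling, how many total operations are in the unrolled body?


Loop body operations: LOAD (1 op per iteration)
Unrolling 4 iterations:
  Iteration 1: LOAD (1 ops)
  Iteration 2: LOAD (1 ops)
  Iteration 3: LOAD (1 ops)
  Iteration 4: LOAD (1 ops)
Total: 4 iterations * 1 ops/iter = 4 operations

4


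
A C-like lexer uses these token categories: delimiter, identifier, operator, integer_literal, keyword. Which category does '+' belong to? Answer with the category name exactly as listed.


Token: '+'
Checking categories:
  identifier: no
  integer_literal: no
  operator: YES
  keyword: no
  delimiter: no
Category: operator

operator


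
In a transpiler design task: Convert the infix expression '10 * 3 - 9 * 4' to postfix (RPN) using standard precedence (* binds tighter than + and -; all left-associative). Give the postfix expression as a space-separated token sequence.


Applying the shunting-yard algorithm:
  Operand 10 -> output
  Push '*' onto operator stack -> op-stack: [*]
  Operand 3 -> output
  See '-' (prec 1); top '*' (prec 2) >= it -> pop '*' to output
  Push '-' onto operator stack -> op-stack: [-]
  Operand 9 -> output
  Push '*' onto operator stack -> op-stack: [-, *]
  Operand 4 -> output
  End of input: pop '*' to output
  End of input: pop '-' to output
Postfix result: 10 3 * 9 4 * -

10 3 * 9 4 * -


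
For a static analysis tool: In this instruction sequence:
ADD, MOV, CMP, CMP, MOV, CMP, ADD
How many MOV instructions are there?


Scanning instruction sequence for MOV:
  Position 1: ADD
  Position 2: MOV <- MATCH
  Position 3: CMP
  Position 4: CMP
  Position 5: MOV <- MATCH
  Position 6: CMP
  Position 7: ADD
Matches at positions: [2, 5]
Total MOV count: 2

2


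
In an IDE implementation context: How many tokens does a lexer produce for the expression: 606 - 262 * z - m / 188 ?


Scanning '606 - 262 * z - m / 188'
Token 1: '606' -> integer_literal
Token 2: '-' -> operator
Token 3: '262' -> integer_literal
Token 4: '*' -> operator
Token 5: 'z' -> identifier
Token 6: '-' -> operator
Token 7: 'm' -> identifier
Token 8: '/' -> operator
Token 9: '188' -> integer_literal
Total tokens: 9

9


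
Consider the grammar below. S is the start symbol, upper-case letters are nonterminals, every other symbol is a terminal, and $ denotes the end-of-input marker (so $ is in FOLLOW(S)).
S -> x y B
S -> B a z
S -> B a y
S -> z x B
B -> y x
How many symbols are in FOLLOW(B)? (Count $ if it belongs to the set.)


S is the start symbol and does not occur in any rule body, so FOLLOW(S) = {$}.
Examining every occurrence of B in a rule body:
  S -> x y B : B is at the right end -> add FOLLOW(S) = {$}
  S -> B a z : B is followed by terminal 'a' -> add 'a'
  S -> B a y : B is followed by terminal 'a' -> add 'a' (already in the set)
  S -> z x B : B is at the right end -> add FOLLOW(S) = {$} (already in the set)
  B -> y x : B does not occur in the body -> contributes nothing
FOLLOW(B) = {a, $}
Count: 2

2


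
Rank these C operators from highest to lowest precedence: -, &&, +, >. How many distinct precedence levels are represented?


Looking up precedence for each operator:
  - -> precedence 5
  && -> precedence 2
  + -> precedence 5
  > -> precedence 4
Sorted highest to lowest: -, +, >, &&
Distinct precedence values: [5, 4, 2]
Number of distinct levels: 3

3


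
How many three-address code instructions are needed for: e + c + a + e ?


Expression: e + c + a + e
Generating three-address code (respecting * over +/- precedence):
  Instruction 1: t1 = e + c
  Instruction 2: t2 = t1 + a
  Instruction 3: t3 = t2 + e
Total instructions: 3

3


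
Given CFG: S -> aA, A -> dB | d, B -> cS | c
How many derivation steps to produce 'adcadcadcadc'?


Grammar: S -> aA, A -> dB | d, B -> cS | c
Deriving 'adcadcadcadc':
Step 1: S -> aA => aA
Step 2: A -> dB => adB
Step 3: B -> cS => adcS
Step 4: S -> aA => adcaA
Step 5: A -> dB => adcadB
Step 6: B -> cS => adcadcS
Step 7: S -> aA => adcadcaA
Step 8: A -> dB => adcadcadB
Step 9: B -> cS => adcadcadcS
Step 10: S -> aA => adcadcadcaA
Step 11: A -> dB => adcadcadcadB
Step 12: B -> c => adcadcadcadc
Total derivation steps: 12

12


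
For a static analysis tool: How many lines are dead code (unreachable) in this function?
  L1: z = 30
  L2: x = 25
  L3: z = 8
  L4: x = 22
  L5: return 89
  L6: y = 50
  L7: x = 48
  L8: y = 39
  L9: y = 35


Analyzing control flow:
  L1: reachable (before return)
  L2: reachable (before return)
  L3: reachable (before return)
  L4: reachable (before return)
  L5: reachable (return statement)
  L6: DEAD (after return at L5)
  L7: DEAD (after return at L5)
  L8: DEAD (after return at L5)
  L9: DEAD (after return at L5)
Return at L5, total lines = 9
Dead lines: L6 through L9
Count: 4

4


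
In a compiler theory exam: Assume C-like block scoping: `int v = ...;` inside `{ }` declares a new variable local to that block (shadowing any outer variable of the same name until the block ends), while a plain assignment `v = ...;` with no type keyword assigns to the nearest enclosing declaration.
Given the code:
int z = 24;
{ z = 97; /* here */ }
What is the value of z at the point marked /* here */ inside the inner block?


Analyzing scoping rules:
Outer scope: declares z = 24
Inner block: 'z = 97;' has no type keyword, so it is an assignment to the outer z (no shadowing)
Inside the block, after the assignment -> 97
Result: 97

97


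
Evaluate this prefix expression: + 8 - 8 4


Parsing prefix expression: + 8 - 8 4
Step 1: Innermost operation '- 8 4'
  8 - 4 = 4
Step 2: Outer operation '+ 8 [4]'
  8 + 4 = 12

12


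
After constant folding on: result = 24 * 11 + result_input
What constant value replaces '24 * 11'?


Identifying constant sub-expression:
  Original: result = 24 * 11 + result_input
  24 and 11 are both compile-time constants
  Evaluating: 24 * 11 = 264
  After folding: result = 264 + result_input

264


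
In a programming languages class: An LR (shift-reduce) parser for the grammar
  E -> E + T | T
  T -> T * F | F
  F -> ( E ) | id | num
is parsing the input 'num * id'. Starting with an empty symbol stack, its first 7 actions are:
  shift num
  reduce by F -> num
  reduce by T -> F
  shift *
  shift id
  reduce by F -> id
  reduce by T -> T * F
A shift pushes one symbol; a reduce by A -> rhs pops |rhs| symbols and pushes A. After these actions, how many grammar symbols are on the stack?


Tracking the symbol stack through each action:
  Action 1: shift 'num' : push -> stack = [num] (size 1)
  Action 2: reduce by F -> num : pop 1, push F -> stack = [F] (size 1)
  Action 3: reduce by T -> F : pop 1, push T -> stack = [T] (size 1)
  Action 4: shift '*' : push -> stack = [T, *] (size 2)
  Action 5: shift 'id' : push -> stack = [T, *, id] (size 3)
  Action 6: reduce by F -> id : pop 1, push F -> stack = [T, *, F] (size 3)
  Action 7: reduce by T -> T * F : pop 3, push T -> stack = [T] (size 1)
Final stack size: 1

1


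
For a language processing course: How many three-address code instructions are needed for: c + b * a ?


Expression: c + b * a
Generating three-address code (respecting * over +/- precedence):
  Instruction 1: t1 = b * a
  Instruction 2: t2 = c + t1
Total instructions: 2

2


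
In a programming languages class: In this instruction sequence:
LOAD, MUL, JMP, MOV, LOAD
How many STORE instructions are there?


Scanning instruction sequence for STORE:
  Position 1: LOAD
  Position 2: MUL
  Position 3: JMP
  Position 4: MOV
  Position 5: LOAD
Matches at positions: []
Total STORE count: 0

0


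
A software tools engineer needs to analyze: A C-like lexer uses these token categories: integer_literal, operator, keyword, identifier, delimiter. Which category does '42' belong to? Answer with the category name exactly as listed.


Token: '42'
Checking categories:
  identifier: no
  integer_literal: YES
  operator: no
  keyword: no
  delimiter: no
Category: integer_literal

integer_literal


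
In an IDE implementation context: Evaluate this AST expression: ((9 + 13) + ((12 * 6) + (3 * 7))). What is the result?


Expression: ((9 + 13) + ((12 * 6) + (3 * 7)))
Evaluating step by step:
  9 + 13 = 22
  12 * 6 = 72
  3 * 7 = 21
  72 + 21 = 93
  22 + 93 = 115
Result: 115

115


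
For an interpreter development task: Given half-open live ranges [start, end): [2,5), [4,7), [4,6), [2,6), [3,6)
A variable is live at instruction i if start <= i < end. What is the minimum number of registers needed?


Live ranges:
  Var0: [2, 5)
  Var1: [4, 7)
  Var2: [4, 6)
  Var3: [2, 6)
  Var4: [3, 6)
Sweep-line events (position, delta, active):
  pos=2 start -> active=1
  pos=2 start -> active=2
  pos=3 start -> active=3
  pos=4 start -> active=4
  pos=4 start -> active=5
  pos=5 end -> active=4
  pos=6 end -> active=3
  pos=6 end -> active=2
  pos=6 end -> active=1
  pos=7 end -> active=0
Maximum simultaneous active: 5
Minimum registers needed: 5

5


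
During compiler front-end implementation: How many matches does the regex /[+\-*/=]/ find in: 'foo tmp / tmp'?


Pattern: /[+\-*/=]/ (operators)
Input: 'foo tmp / tmp'
Scanning for matches:
  Match 1: '/'
Total matches: 1

1


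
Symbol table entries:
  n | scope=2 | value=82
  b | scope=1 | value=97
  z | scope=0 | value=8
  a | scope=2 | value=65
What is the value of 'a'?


Searching symbol table for 'a':
  n | scope=2 | value=82
  b | scope=1 | value=97
  z | scope=0 | value=8
  a | scope=2 | value=65 <- MATCH
Found 'a' at scope 2 with value 65

65


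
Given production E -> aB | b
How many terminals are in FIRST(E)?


Production: E -> aB | b
Examining each alternative for leading terminals:
  E -> aB : first terminal = 'a'
  E -> b : first terminal = 'b'
FIRST(E) = {a, b}
Count: 2

2


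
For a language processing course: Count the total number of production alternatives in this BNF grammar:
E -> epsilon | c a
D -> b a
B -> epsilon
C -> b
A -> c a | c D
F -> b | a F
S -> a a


Counting alternatives per rule:
  E: 2 alternative(s)
  D: 1 alternative(s)
  B: 1 alternative(s)
  C: 1 alternative(s)
  A: 2 alternative(s)
  F: 2 alternative(s)
  S: 1 alternative(s)
Sum: 2 + 1 + 1 + 1 + 2 + 2 + 1 = 10

10


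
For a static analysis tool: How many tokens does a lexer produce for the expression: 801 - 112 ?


Scanning '801 - 112'
Token 1: '801' -> integer_literal
Token 2: '-' -> operator
Token 3: '112' -> integer_literal
Total tokens: 3

3


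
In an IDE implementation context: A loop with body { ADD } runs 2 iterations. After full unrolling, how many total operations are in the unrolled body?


Loop body operations: ADD (1 op per iteration)
Unrolling 2 iterations:
  Iteration 1: ADD (1 ops)
  Iteration 2: ADD (1 ops)
Total: 2 iterations * 1 ops/iter = 2 operations

2


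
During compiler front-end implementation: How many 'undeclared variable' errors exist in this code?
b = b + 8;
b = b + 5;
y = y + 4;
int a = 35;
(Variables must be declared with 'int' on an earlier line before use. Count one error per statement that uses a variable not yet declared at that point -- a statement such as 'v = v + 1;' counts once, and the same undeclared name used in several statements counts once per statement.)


Scanning code line by line:
  Line 1: use 'b' -> ERROR (undeclared)
  Line 2: use 'b' -> ERROR (undeclared)
  Line 3: use 'y' -> ERROR (undeclared)
  Line 4: declare 'a' -> declared = ['a']
Total undeclared variable errors: 3

3


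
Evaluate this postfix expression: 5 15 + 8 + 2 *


Processing tokens left to right:
Push 5, Push 15
Pop 5 and 15, compute 5 + 15 = 20, push 20
Push 8
Pop 20 and 8, compute 20 + 8 = 28, push 28
Push 2
Pop 28 and 2, compute 28 * 2 = 56, push 56
Stack result: 56

56


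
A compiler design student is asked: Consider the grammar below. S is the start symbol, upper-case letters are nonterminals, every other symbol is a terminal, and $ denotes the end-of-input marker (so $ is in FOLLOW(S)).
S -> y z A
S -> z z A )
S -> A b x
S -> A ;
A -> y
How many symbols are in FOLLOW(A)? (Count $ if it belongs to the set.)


S is the start symbol and does not occur in any rule body, so FOLLOW(S) = {$}.
Examining every occurrence of A in a rule body:
  S -> y z A : A is at the right end -> add FOLLOW(S) = {$}
  S -> z z A ) : A is followed by terminal ')' -> add ')'
  S -> A b x : A is followed by terminal 'b' -> add 'b'
  S -> A ; : A is followed by terminal ';' -> add ';'
  A -> y : A does not occur in the body -> contributes nothing
FOLLOW(A) = {), ;, b, $}
Count: 4

4


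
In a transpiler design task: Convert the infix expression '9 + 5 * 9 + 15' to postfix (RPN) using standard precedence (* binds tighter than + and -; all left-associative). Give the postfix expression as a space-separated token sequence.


Applying the shunting-yard algorithm:
  Operand 9 -> output
  Push '+' onto operator stack -> op-stack: [+]
  Operand 5 -> output
  Push '*' onto operator stack -> op-stack: [+, *]
  Operand 9 -> output
  See '+' (prec 1); top '*' (prec 2) >= it -> pop '*' to output
  See '+' (prec 1); top '+' (prec 1) >= it -> pop '+' to output
  Push '+' onto operator stack -> op-stack: [+]
  Operand 15 -> output
  End of input: pop '+' to output
Postfix result: 9 5 9 * + 15 +

9 5 9 * + 15 +


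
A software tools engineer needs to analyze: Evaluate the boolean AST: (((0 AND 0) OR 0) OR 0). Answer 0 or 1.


Step 1: Evaluate inner node
  0 AND 0 = 0
Step 2: Evaluate next node
  0 OR 0 = 0
Step 3: Evaluate root node
  0 OR 0 = 0

0


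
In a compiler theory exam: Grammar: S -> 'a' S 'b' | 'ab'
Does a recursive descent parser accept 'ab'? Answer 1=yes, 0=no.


Grammar accepts strings of the form a^n b^n (n >= 1)
Word: 'ab'
Counting: 1 a's and 1 b's
Check: 1 == 1? Yes
Derivation (S -> aSb applied 0 time(s), then S -> ab): S => ab
Accepted

1


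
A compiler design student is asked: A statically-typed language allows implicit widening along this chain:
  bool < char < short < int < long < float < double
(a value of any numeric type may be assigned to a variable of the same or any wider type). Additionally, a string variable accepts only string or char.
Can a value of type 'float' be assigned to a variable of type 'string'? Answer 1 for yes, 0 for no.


Target variable type: string
Source value type: float
Rule: string accepts only {string, char}
  source 'float' in {string, char}? No
Result: 0

0


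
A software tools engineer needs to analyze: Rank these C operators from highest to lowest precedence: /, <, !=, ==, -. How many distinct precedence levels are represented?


Looking up precedence for each operator:
  / -> precedence 6
  < -> precedence 4
  != -> precedence 3
  == -> precedence 3
  - -> precedence 5
Sorted highest to lowest: /, -, <, !=, ==
Distinct precedence values: [6, 5, 4, 3]
Number of distinct levels: 4

4


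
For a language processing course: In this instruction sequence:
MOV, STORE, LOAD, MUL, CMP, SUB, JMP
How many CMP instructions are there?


Scanning instruction sequence for CMP:
  Position 1: MOV
  Position 2: STORE
  Position 3: LOAD
  Position 4: MUL
  Position 5: CMP <- MATCH
  Position 6: SUB
  Position 7: JMP
Matches at positions: [5]
Total CMP count: 1

1


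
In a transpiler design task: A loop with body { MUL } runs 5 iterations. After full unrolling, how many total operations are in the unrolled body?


Loop body operations: MUL (1 op per iteration)
Unrolling 5 iterations:
  Iteration 1: MUL (1 ops)
  Iteration 2: MUL (1 ops)
  Iteration 3: MUL (1 ops)
  Iteration 4: MUL (1 ops)
  Iteration 5: MUL (1 ops)
Total: 5 iterations * 1 ops/iter = 5 operations

5


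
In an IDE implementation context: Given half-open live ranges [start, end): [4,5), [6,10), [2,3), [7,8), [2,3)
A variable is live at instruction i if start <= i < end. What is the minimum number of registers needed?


Live ranges:
  Var0: [4, 5)
  Var1: [6, 10)
  Var2: [2, 3)
  Var3: [7, 8)
  Var4: [2, 3)
Sweep-line events (position, delta, active):
  pos=2 start -> active=1
  pos=2 start -> active=2
  pos=3 end -> active=1
  pos=3 end -> active=0
  pos=4 start -> active=1
  pos=5 end -> active=0
  pos=6 start -> active=1
  pos=7 start -> active=2
  pos=8 end -> active=1
  pos=10 end -> active=0
Maximum simultaneous active: 2
Minimum registers needed: 2

2


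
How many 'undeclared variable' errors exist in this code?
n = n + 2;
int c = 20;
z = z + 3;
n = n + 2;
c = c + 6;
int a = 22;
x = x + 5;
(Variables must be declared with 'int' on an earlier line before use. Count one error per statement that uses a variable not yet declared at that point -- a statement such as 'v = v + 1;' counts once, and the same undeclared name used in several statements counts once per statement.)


Scanning code line by line:
  Line 1: use 'n' -> ERROR (undeclared)
  Line 2: declare 'c' -> declared = ['c']
  Line 3: use 'z' -> ERROR (undeclared)
  Line 4: use 'n' -> ERROR (undeclared)
  Line 5: use 'c' -> OK (declared)
  Line 6: declare 'a' -> declared = ['a', 'c']
  Line 7: use 'x' -> ERROR (undeclared)
Total undeclared variable errors: 4

4


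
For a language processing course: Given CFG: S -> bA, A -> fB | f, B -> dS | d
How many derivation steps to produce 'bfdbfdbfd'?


Grammar: S -> bA, A -> fB | f, B -> dS | d
Deriving 'bfdbfdbfd':
Step 1: S -> bA => bA
Step 2: A -> fB => bfB
Step 3: B -> dS => bfdS
Step 4: S -> bA => bfdbA
Step 5: A -> fB => bfdbfB
Step 6: B -> dS => bfdbfdS
Step 7: S -> bA => bfdbfdbA
Step 8: A -> fB => bfdbfdbfB
Step 9: B -> d => bfdbfdbfd
Total derivation steps: 9

9


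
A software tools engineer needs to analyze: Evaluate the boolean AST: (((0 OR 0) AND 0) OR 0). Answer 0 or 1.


Step 1: Evaluate inner node
  0 OR 0 = 0
Step 2: Evaluate next node
  0 AND 0 = 0
Step 3: Evaluate root node
  0 OR 0 = 0

0


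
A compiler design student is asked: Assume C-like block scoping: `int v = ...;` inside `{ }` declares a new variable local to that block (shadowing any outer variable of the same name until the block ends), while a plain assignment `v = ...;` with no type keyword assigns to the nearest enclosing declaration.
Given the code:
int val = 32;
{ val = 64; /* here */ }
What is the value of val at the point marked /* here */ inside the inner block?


Analyzing scoping rules:
Outer scope: declares val = 32
Inner block: 'val = 64;' has no type keyword, so it is an assignment to the outer val (no shadowing)
Inside the block, after the assignment -> 64
Result: 64

64


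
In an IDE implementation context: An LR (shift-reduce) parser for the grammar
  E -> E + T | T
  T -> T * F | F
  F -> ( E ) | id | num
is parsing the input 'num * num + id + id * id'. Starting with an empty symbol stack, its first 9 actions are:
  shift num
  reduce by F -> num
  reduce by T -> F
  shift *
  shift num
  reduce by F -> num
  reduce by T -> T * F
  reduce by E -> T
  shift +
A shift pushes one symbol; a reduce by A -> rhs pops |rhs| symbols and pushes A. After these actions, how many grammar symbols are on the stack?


Tracking the symbol stack through each action:
  Action 1: shift 'num' : push -> stack = [num] (size 1)
  Action 2: reduce by F -> num : pop 1, push F -> stack = [F] (size 1)
  Action 3: reduce by T -> F : pop 1, push T -> stack = [T] (size 1)
  Action 4: shift '*' : push -> stack = [T, *] (size 2)
  Action 5: shift 'num' : push -> stack = [T, *, num] (size 3)
  Action 6: reduce by F -> num : pop 1, push F -> stack = [T, *, F] (size 3)
  Action 7: reduce by T -> T * F : pop 3, push T -> stack = [T] (size 1)
  Action 8: reduce by E -> T : pop 1, push E -> stack = [E] (size 1)
  Action 9: shift '+' : push -> stack = [E, +] (size 2)
Final stack size: 2

2


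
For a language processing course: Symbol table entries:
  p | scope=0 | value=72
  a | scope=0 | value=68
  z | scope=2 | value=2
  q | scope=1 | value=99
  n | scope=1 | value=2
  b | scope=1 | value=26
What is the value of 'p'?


Searching symbol table for 'p':
  p | scope=0 | value=72 <- MATCH
  a | scope=0 | value=68
  z | scope=2 | value=2
  q | scope=1 | value=99
  n | scope=1 | value=2
  b | scope=1 | value=26
Found 'p' at scope 0 with value 72

72
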